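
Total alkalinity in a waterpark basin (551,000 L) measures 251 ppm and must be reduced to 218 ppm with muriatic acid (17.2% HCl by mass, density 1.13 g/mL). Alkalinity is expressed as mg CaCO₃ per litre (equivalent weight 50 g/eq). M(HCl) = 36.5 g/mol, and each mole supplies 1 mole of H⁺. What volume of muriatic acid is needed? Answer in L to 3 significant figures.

Alkalinity to neutralize: (251 − 218) = 33 mg/L as CaCO₃ × 551,000 L = 18,180 g as CaCO₃.
Equivalents of H⁺ required: 18,180 ÷ 50 g/eq = 363.7 eq = 363.7 mol HCl.
Mass of HCl: 363.7 × 36.5 = 13,270 g.
Mass of 17.2% solution: 13,270 / 0.172 = 77,170 g.
Volume: 77,170 g ÷ 1.13 g/mL = 68,290 mL.

68.3 L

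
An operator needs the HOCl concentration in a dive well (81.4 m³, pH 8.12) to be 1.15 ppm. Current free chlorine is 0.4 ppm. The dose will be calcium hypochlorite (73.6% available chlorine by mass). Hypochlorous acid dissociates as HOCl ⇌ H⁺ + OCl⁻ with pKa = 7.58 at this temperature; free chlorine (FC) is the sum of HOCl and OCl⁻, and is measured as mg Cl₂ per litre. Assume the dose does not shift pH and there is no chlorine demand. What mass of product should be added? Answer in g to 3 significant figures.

Volume: 81.4 m³ = 81,400 L.
[OCl⁻]/[HOCl] = 10^(pH − pKa) = 10^(8.12 − 7.58) = 3.467; fraction as HOCl = 1/(1 + 3.467) = 0.2238.
Free chlorine required for 1.15 ppm HOCl: 1.15 / 0.2238 = 5.137 ppm.
FC to add: 5.137 − 0.4 = 4.737 mg/L as Cl₂.
Cl₂ equivalent: 4.737 mg/L × 81,400 L = 385.6 g.
Product at 73.6% available Cl: 385.6 / 0.736 = 524 g.

524 g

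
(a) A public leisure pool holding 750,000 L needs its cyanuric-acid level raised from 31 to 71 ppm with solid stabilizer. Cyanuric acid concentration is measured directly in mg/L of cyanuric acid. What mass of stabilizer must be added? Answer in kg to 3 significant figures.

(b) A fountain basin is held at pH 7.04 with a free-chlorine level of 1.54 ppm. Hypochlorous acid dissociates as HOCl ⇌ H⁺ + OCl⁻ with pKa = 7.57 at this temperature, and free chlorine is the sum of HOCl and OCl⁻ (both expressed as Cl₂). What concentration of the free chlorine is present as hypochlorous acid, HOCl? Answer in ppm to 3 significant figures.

(a) CYA to add: (71 − 31) = 40 mg/L × 750,000 L = 30,000 g cyanuric acid.

(b) [OCl⁻]/[HOCl] = 10^(pH − pKa) = 10^(7.04 − 7.57) = 10^-0.53 = 0.2951.
(b) Fraction as HOCl = 1 / (1 + 0.2951) = 0.7721.
(b) HOCl = 0.7721 × 1.54 ppm = 1.189 ppm.

(a) 30.0 kg; (b) 1.19 ppm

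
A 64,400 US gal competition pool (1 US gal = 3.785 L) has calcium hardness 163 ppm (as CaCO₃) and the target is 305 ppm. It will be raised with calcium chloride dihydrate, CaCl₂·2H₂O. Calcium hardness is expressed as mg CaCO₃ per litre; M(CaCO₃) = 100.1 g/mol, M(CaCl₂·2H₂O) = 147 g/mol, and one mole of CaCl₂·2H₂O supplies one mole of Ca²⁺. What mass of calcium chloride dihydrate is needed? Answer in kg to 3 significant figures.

Volume: 64,400 US gal × 3.785 L/gal = 243,754 L.
Hardness to add: (305 − 163) = 142 mg/L as CaCO₃ × 243,754 L = 34,610 g as CaCO₃.
Moles of Ca²⁺ (1 mol Ca²⁺ ≡ 1 mol CaCO₃): 34,610 / 100.1 g/mol = 345.8 mol.
Mass of CaCl₂·2H₂O: 345.8 × 147 = 50,830 g.

50.8 kg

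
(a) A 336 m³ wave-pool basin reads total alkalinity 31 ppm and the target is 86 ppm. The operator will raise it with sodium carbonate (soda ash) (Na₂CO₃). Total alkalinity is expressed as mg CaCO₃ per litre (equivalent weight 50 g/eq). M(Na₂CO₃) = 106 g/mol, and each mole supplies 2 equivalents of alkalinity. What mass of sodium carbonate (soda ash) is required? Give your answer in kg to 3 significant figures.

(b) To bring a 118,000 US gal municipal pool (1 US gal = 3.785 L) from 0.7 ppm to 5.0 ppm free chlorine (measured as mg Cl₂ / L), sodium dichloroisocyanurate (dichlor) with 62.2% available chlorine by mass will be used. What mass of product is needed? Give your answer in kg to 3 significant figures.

(a) Volume: 336 m³ = 336,000 L.
(a) Alkalinity to add: (86 − 31) = 55 mg/L as CaCO₃ × 336,000 L = 18,480 g as CaCO₃.
(a) Equivalents: 18,480 g ÷ 50 g/eq = 369.6 eq.
(a) Each mole of Na₂CO₃ supplies 2 eq, so 369.6 / 2 = 184.8 mol.
(a) Mass: 184.8 mol × 106 g/mol = 19,590 g.

(b) Volume: 118,000 US gal × 3.785 L/gal = 446,630 L.
(b) Chlorine deficit: 5.0 − 0.7 = 4.3 ppm = 4.3 mg/L as Cl₂.
(b) Cl₂ equivalent needed: 4.3 mg/L × 446,630 L = 1,921,000 mg = 1921 g.
(b) Product at 62.2% available chlorine: 1921 / 0.622 = 3088 g.

(a) 19.6 kg; (b) 3.09 kg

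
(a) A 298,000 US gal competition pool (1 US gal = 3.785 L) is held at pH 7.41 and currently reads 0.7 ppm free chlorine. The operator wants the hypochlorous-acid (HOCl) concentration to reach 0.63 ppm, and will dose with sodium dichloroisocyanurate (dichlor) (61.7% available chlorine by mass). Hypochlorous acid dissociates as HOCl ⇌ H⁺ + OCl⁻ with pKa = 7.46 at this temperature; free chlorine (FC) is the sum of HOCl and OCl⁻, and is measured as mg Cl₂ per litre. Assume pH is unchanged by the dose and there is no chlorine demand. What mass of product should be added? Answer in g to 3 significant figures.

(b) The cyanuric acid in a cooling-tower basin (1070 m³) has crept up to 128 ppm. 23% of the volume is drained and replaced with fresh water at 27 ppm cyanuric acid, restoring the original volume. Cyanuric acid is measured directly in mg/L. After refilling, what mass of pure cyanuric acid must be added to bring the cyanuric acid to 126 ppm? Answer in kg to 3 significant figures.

(a) Volume: 298,000 US gal × 3.785 L/gal = 1,127,930 L.
(a) [OCl⁻]/[HOCl] = 10^(pH − pKa) = 10^(7.41 − 7.46) = 0.8913; fraction as HOCl = 1/(1 + 0.8913) = 0.5288.
(a) Free chlorine required for 0.63 ppm HOCl: 0.63 / 0.5288 = 1.191 ppm.
(a) FC to add: 1.191 − 0.7 = 0.4915 mg/L as Cl₂.
(a) Cl₂ equivalent: 0.4915 mg/L × 1,127,930 L = 554.4 g.
(a) Product at 61.7% available Cl: 554.4 / 0.617 = 898.5 g.

(b) Volume: 1070 m³ = 1,070,000 L.
(b) After draining 23% and refilling: 128 × 0.77 + 27 × 0.23 = 104.77 ppm.
(b) Deficit to target: 126 − 104.77 = 21.23 mg/L.
(b) Mass: 21.23 mg/L × 1,070,000 L = 22,720 g cyanuric acid.

(a) 898 g; (b) 22.7 kg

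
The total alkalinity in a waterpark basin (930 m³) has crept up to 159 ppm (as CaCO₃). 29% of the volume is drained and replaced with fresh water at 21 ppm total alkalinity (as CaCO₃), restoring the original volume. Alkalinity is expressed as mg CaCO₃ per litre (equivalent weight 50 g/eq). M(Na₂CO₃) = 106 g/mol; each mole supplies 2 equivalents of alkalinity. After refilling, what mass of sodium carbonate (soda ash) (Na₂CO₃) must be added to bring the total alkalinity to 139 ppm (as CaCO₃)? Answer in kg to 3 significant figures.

19.7 kg

Volume: 930 m³ = 930,000 L.
After draining 29% and refilling: 159 × 0.71 + 21 × 0.29 = 118.98 ppm.
Deficit to target: 139 − 118.98 = 20.02 mg/L.
As CaCO₃: 20.02 mg/L × 930,000 L = 18,620 g; ÷ 50 g/eq ÷ 2 = 186.2 mol Na₂CO₃.
Mass: 186.2 × 106 = 19,740 g.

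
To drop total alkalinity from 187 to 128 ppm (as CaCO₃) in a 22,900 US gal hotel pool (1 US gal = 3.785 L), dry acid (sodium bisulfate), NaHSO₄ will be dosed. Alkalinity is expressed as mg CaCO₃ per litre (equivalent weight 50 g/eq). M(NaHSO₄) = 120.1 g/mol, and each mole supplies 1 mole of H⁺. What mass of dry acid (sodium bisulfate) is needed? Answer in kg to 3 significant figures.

Volume: 22,900 US gal × 3.785 L/gal = 86,676 L.
Alkalinity to neutralize: (187 − 128) = 59 mg/L as CaCO₃ × 86,676 L = 5114 g as CaCO₃.
Equivalents of H⁺ required: 5114 ÷ 50 g/eq = 102.3 eq = 102.3 mol NaHSO₄.
Mass of NaHSO₄: 102.3 × 120.1 = 12,280 g.

12.3 kg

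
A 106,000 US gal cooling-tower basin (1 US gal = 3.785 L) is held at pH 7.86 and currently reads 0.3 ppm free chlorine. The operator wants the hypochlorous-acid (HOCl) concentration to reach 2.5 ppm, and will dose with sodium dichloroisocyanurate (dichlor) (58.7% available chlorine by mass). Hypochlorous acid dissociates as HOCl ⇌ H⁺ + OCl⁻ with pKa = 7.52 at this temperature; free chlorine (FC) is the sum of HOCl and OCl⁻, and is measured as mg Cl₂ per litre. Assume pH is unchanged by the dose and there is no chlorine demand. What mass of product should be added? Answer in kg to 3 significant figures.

Volume: 106,000 US gal × 3.785 L/gal = 401,210 L.
[OCl⁻]/[HOCl] = 10^(pH − pKa) = 10^(7.86 − 7.52) = 2.188; fraction as HOCl = 1/(1 + 2.188) = 0.3137.
Free chlorine required for 2.5 ppm HOCl: 2.5 / 0.3137 = 7.969 ppm.
FC to add: 7.969 − 0.3 = 7.669 mg/L as Cl₂.
Cl₂ equivalent: 7.669 mg/L × 401,210 L = 3077 g.
Product at 58.7% available Cl: 3077 / 0.587 = 5242 g.

5.24 kg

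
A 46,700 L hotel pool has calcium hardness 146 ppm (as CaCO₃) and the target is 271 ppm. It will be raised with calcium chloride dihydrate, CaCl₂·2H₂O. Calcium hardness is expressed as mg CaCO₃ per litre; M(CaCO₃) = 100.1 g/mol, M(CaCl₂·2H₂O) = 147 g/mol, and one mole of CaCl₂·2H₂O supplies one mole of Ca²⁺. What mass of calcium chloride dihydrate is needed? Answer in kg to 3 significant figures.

8.57 kg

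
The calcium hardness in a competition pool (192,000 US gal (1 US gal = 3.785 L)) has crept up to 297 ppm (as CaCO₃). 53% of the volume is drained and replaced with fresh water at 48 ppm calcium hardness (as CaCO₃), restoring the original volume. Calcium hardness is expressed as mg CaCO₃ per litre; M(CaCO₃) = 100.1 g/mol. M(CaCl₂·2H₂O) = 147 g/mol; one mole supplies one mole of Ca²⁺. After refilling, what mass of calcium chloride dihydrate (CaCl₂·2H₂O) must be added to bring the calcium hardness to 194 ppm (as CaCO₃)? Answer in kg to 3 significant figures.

30.9 kg

Volume: 192,000 US gal × 3.785 L/gal = 726,720 L.
After draining 53% and refilling: 297 × 0.47 + 48 × 0.53 = 165.03 ppm.
Deficit to target: 194 − 165.03 = 28.97 mg/L.
As CaCO₃: 28.97 mg/L × 726,720 L = 21,050 g; ÷ 100.1 = 210.3 mol Ca²⁺.
Mass: 210.3 × 147 = 30,920 g.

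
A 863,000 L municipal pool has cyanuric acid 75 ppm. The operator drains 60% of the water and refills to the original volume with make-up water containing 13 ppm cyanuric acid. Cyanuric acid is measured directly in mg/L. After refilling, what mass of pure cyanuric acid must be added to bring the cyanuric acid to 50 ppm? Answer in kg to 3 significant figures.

After draining 60% and refilling: 75 × 0.40 + 13 × 0.60 = 37.8 ppm.
Deficit to target: 50 − 37.8 = 12.2 mg/L.
Mass: 12.2 mg/L × 863,000 L = 10,530 g cyanuric acid.

10.5 kg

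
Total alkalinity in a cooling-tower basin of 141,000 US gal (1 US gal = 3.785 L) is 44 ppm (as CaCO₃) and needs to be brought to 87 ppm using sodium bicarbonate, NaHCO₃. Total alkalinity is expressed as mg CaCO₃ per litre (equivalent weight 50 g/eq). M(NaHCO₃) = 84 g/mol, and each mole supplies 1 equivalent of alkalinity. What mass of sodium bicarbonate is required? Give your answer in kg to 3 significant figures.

Volume: 141,000 US gal × 3.785 L/gal = 533,685 L.
Alkalinity to add: (87 − 44) = 43 mg/L as CaCO₃ × 533,685 L = 22,950 g as CaCO₃.
Equivalents: 22,950 g ÷ 50 g/eq = 459 eq.
NaHCO₃ supplies 1 eq per mole → 459 mol.
Mass: 459 mol × 84 g/mol = 38,550 g.

38.6 kg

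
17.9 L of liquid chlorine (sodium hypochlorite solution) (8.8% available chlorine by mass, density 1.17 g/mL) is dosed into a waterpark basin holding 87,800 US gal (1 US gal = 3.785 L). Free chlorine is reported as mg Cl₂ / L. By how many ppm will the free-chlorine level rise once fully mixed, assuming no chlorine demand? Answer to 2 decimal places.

5.55 ppm

Volume: 87,800 US gal × 3.785 L/gal = 332,323 L.
Mass of solution: 17.9 L × 1000 mL/L × 1.17 g/mL = 20,940 g.
Available chlorine delivered: 20,940 g × 0.088 = 1843 g as Cl₂.
Concentration rise: 1843 g / 332,323 L = 5.546 mg/L = 5.55 ppm.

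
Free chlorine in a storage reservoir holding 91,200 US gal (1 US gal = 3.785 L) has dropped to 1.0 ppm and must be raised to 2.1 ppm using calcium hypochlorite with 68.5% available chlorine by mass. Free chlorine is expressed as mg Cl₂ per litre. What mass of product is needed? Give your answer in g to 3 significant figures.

Volume: 91,200 US gal × 3.785 L/gal = 345,192 L.
Chlorine deficit: 2.1 − 1.0 = 1.1 ppm = 1.1 mg/L as Cl₂.
Cl₂ equivalent needed: 1.1 mg/L × 345,192 L = 379,700 mg = 379.7 g.
Product at 68.5% available chlorine: 379.7 / 0.685 = 554.3 g.

554 g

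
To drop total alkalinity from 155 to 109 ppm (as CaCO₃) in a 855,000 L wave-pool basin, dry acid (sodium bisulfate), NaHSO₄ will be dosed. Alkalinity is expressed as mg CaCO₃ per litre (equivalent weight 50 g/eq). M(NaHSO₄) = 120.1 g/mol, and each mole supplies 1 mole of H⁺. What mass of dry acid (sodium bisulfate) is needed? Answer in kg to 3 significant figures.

Alkalinity to neutralize: (155 − 109) = 46 mg/L as CaCO₃ × 855,000 L = 39,330 g as CaCO₃.
Equivalents of H⁺ required: 39,330 ÷ 50 g/eq = 786.6 eq = 786.6 mol NaHSO₄.
Mass of NaHSO₄: 786.6 × 120.1 = 94,470 g.

94.5 kg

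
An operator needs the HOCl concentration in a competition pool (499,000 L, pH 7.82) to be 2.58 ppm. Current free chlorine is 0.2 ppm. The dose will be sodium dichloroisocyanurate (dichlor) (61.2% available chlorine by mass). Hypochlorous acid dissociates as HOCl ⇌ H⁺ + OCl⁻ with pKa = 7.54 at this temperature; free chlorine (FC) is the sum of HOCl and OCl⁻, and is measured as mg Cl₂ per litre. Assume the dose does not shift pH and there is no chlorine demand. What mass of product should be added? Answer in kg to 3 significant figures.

[OCl⁻]/[HOCl] = 10^(pH − pKa) = 10^(7.82 − 7.54) = 1.905; fraction as HOCl = 1/(1 + 1.905) = 0.3442.
Free chlorine required for 2.58 ppm HOCl: 2.58 / 0.3442 = 7.496 ppm.
FC to add: 7.496 − 0.2 = 7.296 mg/L as Cl₂.
Cl₂ equivalent: 7.296 mg/L × 499,000 L = 3641 g.
Product at 61.2% available Cl: 3641 / 0.612 = 5949 g.

5.95 kg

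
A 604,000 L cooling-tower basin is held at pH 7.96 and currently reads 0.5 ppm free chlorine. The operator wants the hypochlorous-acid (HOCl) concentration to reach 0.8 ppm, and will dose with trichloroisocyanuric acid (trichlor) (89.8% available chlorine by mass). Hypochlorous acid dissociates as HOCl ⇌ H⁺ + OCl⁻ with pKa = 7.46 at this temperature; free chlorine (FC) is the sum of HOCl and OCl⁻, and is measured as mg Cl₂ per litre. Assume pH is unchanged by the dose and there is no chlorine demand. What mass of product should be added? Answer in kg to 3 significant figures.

1.90 kg

[OCl⁻]/[HOCl] = 10^(pH − pKa) = 10^(7.96 − 7.46) = 3.162; fraction as HOCl = 1/(1 + 3.162) = 0.2403.
Free chlorine required for 0.8 ppm HOCl: 0.8 / 0.2403 = 3.33 ppm.
FC to add: 3.33 − 0.5 = 2.83 mg/L as Cl₂.
Cl₂ equivalent: 2.83 mg/L × 604,000 L = 1709 g.
Product at 89.8% available Cl: 1709 / 0.898 = 1903 g.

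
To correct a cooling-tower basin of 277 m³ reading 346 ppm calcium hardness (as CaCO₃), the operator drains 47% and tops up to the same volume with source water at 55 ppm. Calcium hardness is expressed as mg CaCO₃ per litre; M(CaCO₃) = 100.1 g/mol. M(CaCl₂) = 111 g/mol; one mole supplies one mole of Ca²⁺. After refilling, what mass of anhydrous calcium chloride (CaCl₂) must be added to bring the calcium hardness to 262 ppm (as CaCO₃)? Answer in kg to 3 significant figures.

Volume: 277 m³ = 277,000 L.
After draining 47% and refilling: 346 × 0.53 + 55 × 0.47 = 209.23 ppm.
Deficit to target: 262 − 209.23 = 52.77 mg/L.
As CaCO₃: 52.77 mg/L × 277,000 L = 14,620 g; ÷ 100.1 = 146 mol Ca²⁺.
Mass: 146 × 111 = 16,210 g.

16.2 kg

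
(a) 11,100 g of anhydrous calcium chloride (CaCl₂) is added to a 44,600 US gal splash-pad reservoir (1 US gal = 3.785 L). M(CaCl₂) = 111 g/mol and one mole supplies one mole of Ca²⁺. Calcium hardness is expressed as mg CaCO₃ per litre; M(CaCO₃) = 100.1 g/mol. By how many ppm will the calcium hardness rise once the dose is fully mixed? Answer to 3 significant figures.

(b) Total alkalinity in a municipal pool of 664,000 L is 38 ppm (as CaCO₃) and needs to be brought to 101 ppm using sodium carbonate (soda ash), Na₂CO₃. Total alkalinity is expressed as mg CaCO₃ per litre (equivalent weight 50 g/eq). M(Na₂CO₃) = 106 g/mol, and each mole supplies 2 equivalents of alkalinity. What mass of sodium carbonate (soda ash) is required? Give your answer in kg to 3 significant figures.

(a) 59.3 ppm; (b) 44.3 kg

(a) Volume: 44,600 US gal × 3.785 L/gal = 168,811 L.
(a) Moles of Ca²⁺: 11,100 g ÷ 111 g/mol = 100 mol.
(a) As CaCO₃: 100 mol × 100.1 g/mol = 10,010 g.
(a) Rise: 10,010 g / 168,811 L × 1000 = 59.3 mg/L.

(b) Alkalinity to add: (101 − 38) = 63 mg/L as CaCO₃ × 664,000 L = 41,830 g as CaCO₃.
(b) Equivalents: 41,830 g ÷ 50 g/eq = 836.6 eq.
(b) Each mole of Na₂CO₃ supplies 2 eq, so 836.6 / 2 = 418.3 mol.
(b) Mass: 418.3 mol × 106 g/mol = 44,340 g.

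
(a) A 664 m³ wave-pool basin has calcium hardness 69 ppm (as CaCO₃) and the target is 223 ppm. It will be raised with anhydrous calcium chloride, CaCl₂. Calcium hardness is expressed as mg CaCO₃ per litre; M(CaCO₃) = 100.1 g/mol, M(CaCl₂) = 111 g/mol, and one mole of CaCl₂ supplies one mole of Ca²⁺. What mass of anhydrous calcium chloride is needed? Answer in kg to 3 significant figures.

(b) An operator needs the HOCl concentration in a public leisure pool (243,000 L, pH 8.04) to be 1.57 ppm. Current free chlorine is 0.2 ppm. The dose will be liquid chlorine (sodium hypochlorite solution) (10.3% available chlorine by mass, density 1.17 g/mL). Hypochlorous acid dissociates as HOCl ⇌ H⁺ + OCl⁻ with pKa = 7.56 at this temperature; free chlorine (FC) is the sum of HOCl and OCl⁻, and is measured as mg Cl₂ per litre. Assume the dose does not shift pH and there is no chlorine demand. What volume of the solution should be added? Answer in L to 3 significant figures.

(a) 113 kg; (b) 12.3 L

(a) Volume: 664 m³ = 664,000 L.
(a) Hardness to add: (223 − 69) = 154 mg/L as CaCO₃ × 664,000 L = 102,300 g as CaCO₃.
(a) Moles of Ca²⁺ (1 mol Ca²⁺ ≡ 1 mol CaCO₃): 102,300 / 100.1 g/mol = 1022 mol.
(a) Mass of CaCl₂: 1022 × 111 = 113,400 g.

(b) [OCl⁻]/[HOCl] = 10^(pH − pKa) = 10^(8.04 − 7.56) = 3.02; fraction as HOCl = 1/(1 + 3.02) = 0.2488.
(b) Free chlorine required for 1.57 ppm HOCl: 1.57 / 0.2488 = 6.311 ppm.
(b) FC to add: 6.311 − 0.2 = 6.111 mg/L as Cl₂.
(b) Cl₂ equivalent: 6.111 mg/L × 243,000 L = 1485 g.
(b) Product at 10.3% available Cl: 1485 / 0.103 = 14,420 g.
(b) Volume: 14,420 g ÷ 1.17 g/mL = 12,320 mL.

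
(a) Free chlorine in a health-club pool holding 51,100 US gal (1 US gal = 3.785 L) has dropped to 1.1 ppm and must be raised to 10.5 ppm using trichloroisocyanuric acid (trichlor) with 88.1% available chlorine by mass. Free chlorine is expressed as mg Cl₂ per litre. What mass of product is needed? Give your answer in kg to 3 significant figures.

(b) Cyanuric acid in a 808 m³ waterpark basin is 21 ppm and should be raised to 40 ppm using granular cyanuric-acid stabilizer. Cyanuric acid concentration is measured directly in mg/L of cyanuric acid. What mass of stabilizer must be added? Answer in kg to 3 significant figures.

(a) 2.06 kg; (b) 15.4 kg

(a) Volume: 51,100 US gal × 3.785 L/gal = 193,414 L.
(a) Chlorine deficit: 10.5 − 1.1 = 9.4 ppm = 9.4 mg/L as Cl₂.
(a) Cl₂ equivalent needed: 9.4 mg/L × 193,414 L = 1,818,000 mg = 1818 g.
(a) Product at 88.1% available chlorine: 1818 / 0.881 = 2064 g.

(b) Volume: 808 m³ = 808,000 L.
(b) CYA to add: (40 − 21) = 19 mg/L × 808,000 L = 15,350 g cyanuric acid.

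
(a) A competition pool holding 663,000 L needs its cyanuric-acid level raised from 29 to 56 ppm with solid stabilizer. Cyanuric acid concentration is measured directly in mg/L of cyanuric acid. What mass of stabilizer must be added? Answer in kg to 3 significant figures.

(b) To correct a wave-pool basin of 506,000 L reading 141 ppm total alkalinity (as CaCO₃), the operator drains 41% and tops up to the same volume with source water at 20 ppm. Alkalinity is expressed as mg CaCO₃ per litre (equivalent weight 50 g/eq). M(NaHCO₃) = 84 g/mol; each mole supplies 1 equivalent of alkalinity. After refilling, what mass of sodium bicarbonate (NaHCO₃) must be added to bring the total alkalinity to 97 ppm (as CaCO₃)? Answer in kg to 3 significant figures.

(a) 17.9 kg; (b) 4.77 kg

(a) CYA to add: (56 − 29) = 27 mg/L × 663,000 L = 17,900 g cyanuric acid.

(b) After draining 41% and refilling: 141 × 0.59 + 20 × 0.41 = 91.39 ppm.
(b) Deficit to target: 97 − 91.39 = 5.61 mg/L.
(b) As CaCO₃: 5.61 mg/L × 506,000 L = 2839 g; ÷ 50 g/eq ÷ 1 = 56.77 mol NaHCO₃.
(b) Mass: 56.77 × 84 = 4769 g.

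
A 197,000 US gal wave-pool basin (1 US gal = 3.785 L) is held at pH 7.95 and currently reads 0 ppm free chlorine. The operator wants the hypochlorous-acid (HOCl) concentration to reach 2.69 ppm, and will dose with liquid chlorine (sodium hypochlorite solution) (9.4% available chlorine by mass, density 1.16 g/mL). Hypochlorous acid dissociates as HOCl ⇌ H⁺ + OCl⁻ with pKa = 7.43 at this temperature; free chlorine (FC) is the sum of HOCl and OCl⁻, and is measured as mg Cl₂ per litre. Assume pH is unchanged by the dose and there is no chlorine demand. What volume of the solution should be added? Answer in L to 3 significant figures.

Volume: 197,000 US gal × 3.785 L/gal = 745,645 L.
[OCl⁻]/[HOCl] = 10^(pH − pKa) = 10^(7.95 − 7.43) = 3.311; fraction as HOCl = 1/(1 + 3.311) = 0.2319.
Free chlorine required for 2.69 ppm HOCl: 2.69 / 0.2319 = 11.6 ppm.
FC to add: 11.6 − 0 = 11.6 mg/L as Cl₂.
Cl₂ equivalent: 11.6 mg/L × 745,645 L = 8648 g.
Product at 9.4% available Cl: 8648 / 0.094 = 92,000 g.
Volume: 92,000 g ÷ 1.16 g/mL = 79,310 mL.

79.3 L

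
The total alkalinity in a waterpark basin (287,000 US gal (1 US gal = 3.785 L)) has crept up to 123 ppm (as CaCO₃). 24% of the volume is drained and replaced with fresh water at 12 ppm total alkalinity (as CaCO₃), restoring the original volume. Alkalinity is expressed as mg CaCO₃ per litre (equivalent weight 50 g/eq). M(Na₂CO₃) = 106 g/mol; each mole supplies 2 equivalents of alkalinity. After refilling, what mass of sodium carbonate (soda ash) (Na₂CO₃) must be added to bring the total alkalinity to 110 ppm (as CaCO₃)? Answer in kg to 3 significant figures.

15.7 kg

Volume: 287,000 US gal × 3.785 L/gal = 1,086,295 L.
After draining 24% and refilling: 123 × 0.76 + 12 × 0.24 = 96.36 ppm.
Deficit to target: 110 − 96.36 = 13.64 mg/L.
As CaCO₃: 13.64 mg/L × 1,086,295 L = 14,820 g; ÷ 50 g/eq ÷ 2 = 148.2 mol Na₂CO₃.
Mass: 148.2 × 106 = 15,710 g.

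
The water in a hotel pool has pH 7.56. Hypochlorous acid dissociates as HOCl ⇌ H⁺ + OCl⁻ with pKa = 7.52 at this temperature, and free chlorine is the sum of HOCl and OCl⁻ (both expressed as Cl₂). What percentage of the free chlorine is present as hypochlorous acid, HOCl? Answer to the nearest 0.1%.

47.7%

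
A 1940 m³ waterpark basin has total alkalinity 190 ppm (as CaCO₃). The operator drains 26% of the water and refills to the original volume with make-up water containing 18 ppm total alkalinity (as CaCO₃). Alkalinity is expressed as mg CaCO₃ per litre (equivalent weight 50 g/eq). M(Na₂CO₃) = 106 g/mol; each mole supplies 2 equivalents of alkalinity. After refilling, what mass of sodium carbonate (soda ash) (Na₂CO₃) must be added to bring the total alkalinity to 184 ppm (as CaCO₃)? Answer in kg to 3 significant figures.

Volume: 1940 m³ = 1,940,000 L.
After draining 26% and refilling: 190 × 0.74 + 18 × 0.26 = 145.28 ppm.
Deficit to target: 184 − 145.28 = 38.72 mg/L.
As CaCO₃: 38.72 mg/L × 1,940,000 L = 75,120 g; ÷ 50 g/eq ÷ 2 = 751.2 mol Na₂CO₃.
Mass: 751.2 × 106 = 79,620 g.

79.6 kg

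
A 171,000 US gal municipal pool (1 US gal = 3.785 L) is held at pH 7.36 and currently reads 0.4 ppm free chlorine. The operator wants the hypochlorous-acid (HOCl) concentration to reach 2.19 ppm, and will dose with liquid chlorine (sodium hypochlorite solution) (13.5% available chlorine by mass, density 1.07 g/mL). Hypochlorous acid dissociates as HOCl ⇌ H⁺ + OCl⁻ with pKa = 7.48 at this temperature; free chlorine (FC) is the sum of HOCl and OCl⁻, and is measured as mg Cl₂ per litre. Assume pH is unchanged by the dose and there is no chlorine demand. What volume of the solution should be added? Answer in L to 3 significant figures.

15.5 L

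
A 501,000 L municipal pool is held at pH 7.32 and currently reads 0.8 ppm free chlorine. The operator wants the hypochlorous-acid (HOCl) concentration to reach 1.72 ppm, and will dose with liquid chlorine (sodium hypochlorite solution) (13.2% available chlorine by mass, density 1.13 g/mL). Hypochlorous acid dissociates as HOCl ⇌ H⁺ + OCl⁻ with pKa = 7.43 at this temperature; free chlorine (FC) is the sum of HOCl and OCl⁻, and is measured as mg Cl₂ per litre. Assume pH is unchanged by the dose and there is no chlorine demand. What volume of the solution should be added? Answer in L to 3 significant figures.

7.57 L

[OCl⁻]/[HOCl] = 10^(pH − pKa) = 10^(7.32 − 7.43) = 0.7762; fraction as HOCl = 1/(1 + 0.7762) = 0.563.
Free chlorine required for 1.72 ppm HOCl: 1.72 / 0.563 = 3.055 ppm.
FC to add: 3.055 − 0.8 = 2.255 mg/L as Cl₂.
Cl₂ equivalent: 2.255 mg/L × 501,000 L = 1130 g.
Product at 13.2% available Cl: 1130 / 0.132 = 8559 g.
Volume: 8559 g ÷ 1.13 g/mL = 7575 mL.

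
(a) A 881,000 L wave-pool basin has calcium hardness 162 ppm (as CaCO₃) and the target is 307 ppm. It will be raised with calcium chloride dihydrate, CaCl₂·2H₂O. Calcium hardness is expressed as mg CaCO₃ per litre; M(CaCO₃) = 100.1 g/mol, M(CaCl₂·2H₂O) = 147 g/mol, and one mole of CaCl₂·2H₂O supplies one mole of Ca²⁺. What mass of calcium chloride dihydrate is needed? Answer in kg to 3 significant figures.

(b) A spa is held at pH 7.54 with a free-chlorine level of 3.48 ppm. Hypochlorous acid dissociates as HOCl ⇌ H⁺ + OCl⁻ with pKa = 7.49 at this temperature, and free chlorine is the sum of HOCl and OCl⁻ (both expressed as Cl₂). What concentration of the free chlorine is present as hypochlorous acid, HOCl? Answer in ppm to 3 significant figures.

(a) Hardness to add: (307 − 162) = 145 mg/L as CaCO₃ × 881,000 L = 127,700 g as CaCO₃.
(a) Moles of Ca²⁺ (1 mol Ca²⁺ ≡ 1 mol CaCO₃): 127,700 / 100.1 g/mol = 1276 mol.
(a) Mass of CaCl₂·2H₂O: 1276 × 147 = 187,600 g.

(b) [OCl⁻]/[HOCl] = 10^(pH − pKa) = 10^(7.54 − 7.49) = 10^0.05 = 1.122.
(b) Fraction as HOCl = 1 / (1 + 1.122) = 0.4712.
(b) HOCl = 0.4712 × 3.48 ppm = 1.64 ppm.

(a) 188 kg; (b) 1.64 ppm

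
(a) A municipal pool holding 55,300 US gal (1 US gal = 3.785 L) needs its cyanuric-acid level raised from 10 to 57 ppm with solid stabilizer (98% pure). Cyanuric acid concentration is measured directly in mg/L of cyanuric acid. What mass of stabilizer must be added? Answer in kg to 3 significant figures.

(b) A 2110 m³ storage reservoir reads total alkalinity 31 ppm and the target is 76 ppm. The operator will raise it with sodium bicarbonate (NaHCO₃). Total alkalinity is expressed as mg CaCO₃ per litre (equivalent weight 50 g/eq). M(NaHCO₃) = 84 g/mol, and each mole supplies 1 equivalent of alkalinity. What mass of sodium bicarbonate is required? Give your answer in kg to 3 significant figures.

(a) Volume: 55,300 US gal × 3.785 L/gal = 209,310 L.
(a) CYA to add: (57 − 10) = 47 mg/L × 209,310 L = 9838 g cyanuric acid.
(a) At 98% purity: 9838 / 0.98 = 10,040 g product.

(b) Volume: 2110 m³ = 2,110,000 L.
(b) Alkalinity to add: (76 − 31) = 45 mg/L as CaCO₃ × 2,110,000 L = 94,950 g as CaCO₃.
(b) Equivalents: 94,950 g ÷ 50 g/eq = 1899 eq.
(b) NaHCO₃ supplies 1 eq per mole → 1899 mol.
(b) Mass: 1899 mol × 84 g/mol = 159,500 g.

(a) 10.0 kg; (b) 160 kg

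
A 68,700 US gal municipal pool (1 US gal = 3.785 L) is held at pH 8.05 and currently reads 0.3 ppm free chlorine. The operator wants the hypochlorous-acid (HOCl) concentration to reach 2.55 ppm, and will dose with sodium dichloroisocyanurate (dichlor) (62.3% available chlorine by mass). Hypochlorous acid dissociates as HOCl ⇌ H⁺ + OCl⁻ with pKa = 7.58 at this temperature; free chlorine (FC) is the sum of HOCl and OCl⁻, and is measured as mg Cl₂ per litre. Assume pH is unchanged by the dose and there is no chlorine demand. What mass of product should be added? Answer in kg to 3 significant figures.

4.08 kg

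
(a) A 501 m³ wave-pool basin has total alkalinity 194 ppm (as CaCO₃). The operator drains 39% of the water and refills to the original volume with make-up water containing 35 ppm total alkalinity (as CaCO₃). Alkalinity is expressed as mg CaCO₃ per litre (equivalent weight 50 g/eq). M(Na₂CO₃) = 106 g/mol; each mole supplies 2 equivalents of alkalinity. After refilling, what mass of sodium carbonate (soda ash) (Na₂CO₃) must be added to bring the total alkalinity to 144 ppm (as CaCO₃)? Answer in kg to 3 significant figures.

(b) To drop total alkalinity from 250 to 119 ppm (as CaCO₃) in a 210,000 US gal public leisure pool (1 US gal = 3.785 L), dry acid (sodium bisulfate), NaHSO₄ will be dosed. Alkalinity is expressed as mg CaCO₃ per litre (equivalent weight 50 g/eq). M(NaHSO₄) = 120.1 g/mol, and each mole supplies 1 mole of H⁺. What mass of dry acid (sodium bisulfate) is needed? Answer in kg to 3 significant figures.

(a) 6.38 kg; (b) 250 kg

(a) Volume: 501 m³ = 501,000 L.
(a) After draining 39% and refilling: 194 × 0.61 + 35 × 0.39 = 131.99 ppm.
(a) Deficit to target: 144 − 131.99 = 12.01 mg/L.
(a) As CaCO₃: 12.01 mg/L × 501,000 L = 6017 g; ÷ 50 g/eq ÷ 2 = 60.17 mol Na₂CO₃.
(a) Mass: 60.17 × 106 = 6378 g.

(b) Volume: 210,000 US gal × 3.785 L/gal = 794,850 L.
(b) Alkalinity to neutralize: (250 − 119) = 131 mg/L as CaCO₃ × 794,850 L = 104,100 g as CaCO₃.
(b) Equivalents of H⁺ required: 104,100 ÷ 50 g/eq = 2083 eq = 2083 mol NaHSO₄.
(b) Mass of NaHSO₄: 2083 × 120.1 = 250,100 g.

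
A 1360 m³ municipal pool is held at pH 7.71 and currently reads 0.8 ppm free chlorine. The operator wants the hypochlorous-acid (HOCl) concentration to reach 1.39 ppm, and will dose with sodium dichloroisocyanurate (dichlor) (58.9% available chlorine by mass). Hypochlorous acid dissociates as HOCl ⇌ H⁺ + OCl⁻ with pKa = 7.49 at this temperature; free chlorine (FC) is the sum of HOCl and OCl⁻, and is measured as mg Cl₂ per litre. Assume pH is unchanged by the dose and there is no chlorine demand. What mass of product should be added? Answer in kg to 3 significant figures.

Volume: 1360 m³ = 1,360,000 L.
[OCl⁻]/[HOCl] = 10^(pH − pKa) = 10^(7.71 − 7.49) = 1.66; fraction as HOCl = 1/(1 + 1.66) = 0.376.
Free chlorine required for 1.39 ppm HOCl: 1.39 / 0.376 = 3.697 ppm.
FC to add: 3.697 − 0.8 = 2.897 mg/L as Cl₂.
Cl₂ equivalent: 2.897 mg/L × 1,360,000 L = 3940 g.
Product at 58.9% available Cl: 3940 / 0.589 = 6689 g.

6.69 kg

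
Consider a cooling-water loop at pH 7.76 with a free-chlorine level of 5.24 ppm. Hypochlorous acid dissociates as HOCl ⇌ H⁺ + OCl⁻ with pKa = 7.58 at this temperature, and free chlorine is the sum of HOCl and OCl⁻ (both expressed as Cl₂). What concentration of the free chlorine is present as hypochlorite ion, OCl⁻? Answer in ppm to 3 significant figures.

3.16 ppm

[OCl⁻]/[HOCl] = 10^(pH − pKa) = 10^(7.76 − 7.58) = 10^0.18 = 1.514.
Fraction as HOCl = 1 / (1 + 1.514) = 0.3978.
OCl⁻ = (1 − 0.3978) × 5.24 ppm = 3.155 ppm.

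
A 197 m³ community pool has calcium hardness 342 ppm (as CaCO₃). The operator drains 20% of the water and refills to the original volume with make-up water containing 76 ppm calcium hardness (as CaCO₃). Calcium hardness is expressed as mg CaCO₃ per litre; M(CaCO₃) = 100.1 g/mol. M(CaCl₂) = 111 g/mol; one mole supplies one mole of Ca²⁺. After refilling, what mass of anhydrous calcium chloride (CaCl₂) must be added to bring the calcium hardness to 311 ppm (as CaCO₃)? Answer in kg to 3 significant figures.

4.85 kg

Volume: 197 m³ = 197,000 L.
After draining 20% and refilling: 342 × 0.80 + 76 × 0.20 = 288.8 ppm.
Deficit to target: 311 − 288.8 = 22.2 mg/L.
As CaCO₃: 22.2 mg/L × 197,000 L = 4373 g; ÷ 100.1 = 43.69 mol Ca²⁺.
Mass: 43.69 × 111 = 4850 g.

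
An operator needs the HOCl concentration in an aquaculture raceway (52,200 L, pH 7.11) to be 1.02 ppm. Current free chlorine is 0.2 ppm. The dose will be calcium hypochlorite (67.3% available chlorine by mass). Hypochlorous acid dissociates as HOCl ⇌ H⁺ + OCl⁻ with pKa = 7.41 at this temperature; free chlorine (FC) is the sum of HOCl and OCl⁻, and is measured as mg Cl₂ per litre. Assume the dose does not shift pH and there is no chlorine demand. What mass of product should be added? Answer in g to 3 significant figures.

103 g

[OCl⁻]/[HOCl] = 10^(pH − pKa) = 10^(7.11 − 7.41) = 0.5012; fraction as HOCl = 1/(1 + 0.5012) = 0.6661.
Free chlorine required for 1.02 ppm HOCl: 1.02 / 0.6661 = 1.531 ppm.
FC to add: 1.531 − 0.2 = 1.331 mg/L as Cl₂.
Cl₂ equivalent: 1.331 mg/L × 52,200 L = 69.49 g.
Product at 67.3% available Cl: 69.49 / 0.673 = 103.3 g.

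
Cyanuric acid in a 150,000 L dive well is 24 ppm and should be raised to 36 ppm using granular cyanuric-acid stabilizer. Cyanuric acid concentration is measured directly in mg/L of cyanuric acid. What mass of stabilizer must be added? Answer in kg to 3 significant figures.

CYA to add: (36 − 24) = 12 mg/L × 150,000 L = 1800 g cyanuric acid.

1.80 kg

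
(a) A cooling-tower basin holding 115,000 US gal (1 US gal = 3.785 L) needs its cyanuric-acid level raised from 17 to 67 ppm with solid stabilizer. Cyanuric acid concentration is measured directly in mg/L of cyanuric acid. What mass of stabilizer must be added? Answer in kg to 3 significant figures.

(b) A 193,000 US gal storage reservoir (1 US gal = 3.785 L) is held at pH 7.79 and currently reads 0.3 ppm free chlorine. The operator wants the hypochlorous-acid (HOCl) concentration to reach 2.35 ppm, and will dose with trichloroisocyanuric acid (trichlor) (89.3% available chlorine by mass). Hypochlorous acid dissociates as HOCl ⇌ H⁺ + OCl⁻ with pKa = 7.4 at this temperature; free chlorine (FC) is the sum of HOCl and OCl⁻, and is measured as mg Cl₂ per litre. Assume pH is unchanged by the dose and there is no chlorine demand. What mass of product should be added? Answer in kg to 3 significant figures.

(a) Volume: 115,000 US gal × 3.785 L/gal = 435,275 L.
(a) CYA to add: (67 − 17) = 50 mg/L × 435,275 L = 21,760 g cyanuric acid.

(b) Volume: 193,000 US gal × 3.785 L/gal = 730,505 L.
(b) [OCl⁻]/[HOCl] = 10^(pH − pKa) = 10^(7.79 − 7.4) = 2.455; fraction as HOCl = 1/(1 + 2.455) = 0.2895.
(b) Free chlorine required for 2.35 ppm HOCl: 2.35 / 0.2895 = 8.119 ppm.
(b) FC to add: 8.119 − 0.3 = 7.819 mg/L as Cl₂.
(b) Cl₂ equivalent: 7.819 mg/L × 730,505 L = 5712 g.
(b) Product at 89.3% available Cl: 5712 / 0.893 = 6396 g.

(a) 21.8 kg; (b) 6.40 kg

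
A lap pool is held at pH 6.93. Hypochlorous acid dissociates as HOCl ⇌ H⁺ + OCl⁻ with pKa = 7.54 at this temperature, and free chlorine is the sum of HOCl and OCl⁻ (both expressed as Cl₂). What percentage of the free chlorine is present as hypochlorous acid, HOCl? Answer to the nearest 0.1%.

80.3%

[OCl⁻]/[HOCl] = 10^(pH − pKa) = 10^(6.93 − 7.54) = 10^-0.61 = 0.2455.
Fraction as HOCl = 1 / (1 + 0.2455) = 0.8029.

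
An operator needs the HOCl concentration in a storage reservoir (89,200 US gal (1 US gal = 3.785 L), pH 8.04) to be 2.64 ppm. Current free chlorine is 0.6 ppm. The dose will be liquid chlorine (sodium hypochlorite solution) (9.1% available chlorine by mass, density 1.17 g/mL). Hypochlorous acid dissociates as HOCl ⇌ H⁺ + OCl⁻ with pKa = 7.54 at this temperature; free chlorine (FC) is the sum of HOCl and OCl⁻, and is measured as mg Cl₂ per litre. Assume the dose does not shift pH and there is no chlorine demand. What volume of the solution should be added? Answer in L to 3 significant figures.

32.9 L

Volume: 89,200 US gal × 3.785 L/gal = 337,622 L.
[OCl⁻]/[HOCl] = 10^(pH − pKa) = 10^(8.04 − 7.54) = 3.162; fraction as HOCl = 1/(1 + 3.162) = 0.2403.
Free chlorine required for 2.64 ppm HOCl: 2.64 / 0.2403 = 10.99 ppm.
FC to add: 10.99 − 0.6 = 10.39 mg/L as Cl₂.
Cl₂ equivalent: 10.39 mg/L × 337,622 L = 3507 g.
Product at 9.1% available Cl: 3507 / 0.091 = 38,540 g.
Volume: 38,540 g ÷ 1.17 g/mL = 32,940 mL.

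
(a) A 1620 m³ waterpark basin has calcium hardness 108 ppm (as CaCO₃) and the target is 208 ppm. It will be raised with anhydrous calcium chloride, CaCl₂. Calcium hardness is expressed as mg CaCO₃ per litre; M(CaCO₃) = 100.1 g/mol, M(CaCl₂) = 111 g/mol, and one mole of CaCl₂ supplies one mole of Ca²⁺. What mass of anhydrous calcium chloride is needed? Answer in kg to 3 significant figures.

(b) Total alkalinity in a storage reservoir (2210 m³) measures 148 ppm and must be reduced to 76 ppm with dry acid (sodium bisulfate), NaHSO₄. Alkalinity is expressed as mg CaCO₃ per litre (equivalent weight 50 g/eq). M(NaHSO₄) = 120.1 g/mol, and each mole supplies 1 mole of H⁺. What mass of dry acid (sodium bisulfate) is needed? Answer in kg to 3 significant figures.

(a) Volume: 1620 m³ = 1,620,000 L.
(a) Hardness to add: (208 − 108) = 100 mg/L as CaCO₃ × 1,620,000 L = 162,000 g as CaCO₃.
(a) Moles of Ca²⁺ (1 mol Ca²⁺ ≡ 1 mol CaCO₃): 162,000 / 100.1 g/mol = 1618 mol.
(a) Mass of CaCl₂: 1618 × 111 = 179,600 g.

(b) Volume: 2210 m³ = 2,210,000 L.
(b) Alkalinity to neutralize: (148 − 76) = 72 mg/L as CaCO₃ × 2,210,000 L = 159,100 g as CaCO₃.
(b) Equivalents of H⁺ required: 159,100 ÷ 50 g/eq = 3182 eq = 3182 mol NaHSO₄.
(b) Mass of NaHSO₄: 3182 × 120.1 = 382,200 g.

(a) 180 kg; (b) 382 kg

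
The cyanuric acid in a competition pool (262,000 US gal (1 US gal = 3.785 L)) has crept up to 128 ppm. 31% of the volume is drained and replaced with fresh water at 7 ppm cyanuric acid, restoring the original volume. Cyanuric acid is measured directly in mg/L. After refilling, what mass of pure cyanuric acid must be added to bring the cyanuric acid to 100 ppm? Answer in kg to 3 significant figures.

9.43 kg

Volume: 262,000 US gal × 3.785 L/gal = 991,670 L.
After draining 31% and refilling: 128 × 0.69 + 7 × 0.31 = 90.49 ppm.
Deficit to target: 100 − 90.49 = 9.51 mg/L.
Mass: 9.51 mg/L × 991,670 L = 9431 g cyanuric acid.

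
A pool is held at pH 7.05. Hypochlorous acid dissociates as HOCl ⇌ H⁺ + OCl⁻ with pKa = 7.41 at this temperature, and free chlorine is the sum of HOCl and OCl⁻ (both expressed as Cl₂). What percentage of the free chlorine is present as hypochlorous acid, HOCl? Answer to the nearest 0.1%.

[OCl⁻]/[HOCl] = 10^(pH − pKa) = 10^(7.05 − 7.41) = 10^-0.36 = 0.4365.
Fraction as HOCl = 1 / (1 + 0.4365) = 0.6961.

69.6%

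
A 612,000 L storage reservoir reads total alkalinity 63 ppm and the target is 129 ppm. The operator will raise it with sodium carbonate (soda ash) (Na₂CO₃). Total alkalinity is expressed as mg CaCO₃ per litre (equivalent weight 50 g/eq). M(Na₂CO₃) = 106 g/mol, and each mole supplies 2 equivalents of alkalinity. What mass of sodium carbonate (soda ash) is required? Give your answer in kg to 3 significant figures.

42.8 kg

Alkalinity to add: (129 − 63) = 66 mg/L as CaCO₃ × 612,000 L = 40,390 g as CaCO₃.
Equivalents: 40,390 g ÷ 50 g/eq = 807.8 eq.
Each mole of Na₂CO₃ supplies 2 eq, so 807.8 / 2 = 403.9 mol.
Mass: 403.9 mol × 106 g/mol = 42,820 g.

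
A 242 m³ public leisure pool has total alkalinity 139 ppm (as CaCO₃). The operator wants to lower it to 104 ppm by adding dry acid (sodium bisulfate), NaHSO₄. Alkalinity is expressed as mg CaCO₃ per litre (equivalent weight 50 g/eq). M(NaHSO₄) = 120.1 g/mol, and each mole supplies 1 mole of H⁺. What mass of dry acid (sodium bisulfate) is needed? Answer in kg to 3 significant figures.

20.3 kg

Volume: 242 m³ = 242,000 L.
Alkalinity to neutralize: (139 − 104) = 35 mg/L as CaCO₃ × 242,000 L = 8470 g as CaCO₃.
Equivalents of H⁺ required: 8470 ÷ 50 g/eq = 169.4 eq = 169.4 mol NaHSO₄.
Mass of NaHSO₄: 169.4 × 120.1 = 20,340 g.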